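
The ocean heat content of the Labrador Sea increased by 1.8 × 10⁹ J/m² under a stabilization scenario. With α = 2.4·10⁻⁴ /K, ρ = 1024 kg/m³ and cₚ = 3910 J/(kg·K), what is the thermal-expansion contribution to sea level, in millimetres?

Δh = αQ/(ρcₚ) = 2.4×10⁻⁴ × 1.8×10⁹ / (1024 × 3910) ≈ 0.10790 m

Δh = 110 mm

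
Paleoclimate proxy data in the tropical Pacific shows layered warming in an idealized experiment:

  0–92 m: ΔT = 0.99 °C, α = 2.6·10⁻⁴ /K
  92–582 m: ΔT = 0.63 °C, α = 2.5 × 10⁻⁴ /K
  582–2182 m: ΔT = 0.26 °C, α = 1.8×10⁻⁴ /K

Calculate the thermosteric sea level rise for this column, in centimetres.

about 18 cm

92 × 2.6×10⁻⁴ × 0.99 = 0.0236808 m
92–582 m: 490 × 0.63 × 2.5×10⁻⁴ = 0.077175 m
Layer 3: 0.26 × 1600 × 1.8×10⁻⁴ = 0.07488 m
Δh = 0.0236808 + 0.077175 + 0.07488 = 0.1757358 m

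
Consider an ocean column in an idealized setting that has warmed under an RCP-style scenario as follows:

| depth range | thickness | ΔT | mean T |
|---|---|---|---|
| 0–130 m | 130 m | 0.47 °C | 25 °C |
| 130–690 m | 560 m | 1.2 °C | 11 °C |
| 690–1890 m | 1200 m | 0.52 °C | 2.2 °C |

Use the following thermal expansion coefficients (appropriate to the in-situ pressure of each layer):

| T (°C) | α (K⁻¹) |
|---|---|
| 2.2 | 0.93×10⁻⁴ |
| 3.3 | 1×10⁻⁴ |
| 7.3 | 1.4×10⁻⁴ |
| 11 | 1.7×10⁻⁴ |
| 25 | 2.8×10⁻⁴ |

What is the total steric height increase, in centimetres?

Δh = 18.9 cm

Layer 1 at 25 °C → α = 2.8×10⁻⁴ K⁻¹
Layer 2 at 11 °C → α = 1.7×10⁻⁴ K⁻¹
Layer 3 at 2.2 °C → α = 0.93×10⁻⁴ K⁻¹
0.47 × 130 × 2.8×10⁻⁴ = 0.017108 m
560 × 1.7×10⁻⁴ × 1.2 = 0.11424 m
0.52 × 0.93×10⁻⁴ × 1200 = 0.058032 m
Δh = 0.017108 + 0.11424 + 0.058032 = 0.18938 m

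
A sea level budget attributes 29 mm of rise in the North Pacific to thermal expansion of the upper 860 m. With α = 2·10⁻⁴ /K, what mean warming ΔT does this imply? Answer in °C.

ΔT ≈ 0.17 °C

ΔT = Δh/(αH) = 0.029 / (2×10⁻⁴ × 860) ≈ 0.1686 °C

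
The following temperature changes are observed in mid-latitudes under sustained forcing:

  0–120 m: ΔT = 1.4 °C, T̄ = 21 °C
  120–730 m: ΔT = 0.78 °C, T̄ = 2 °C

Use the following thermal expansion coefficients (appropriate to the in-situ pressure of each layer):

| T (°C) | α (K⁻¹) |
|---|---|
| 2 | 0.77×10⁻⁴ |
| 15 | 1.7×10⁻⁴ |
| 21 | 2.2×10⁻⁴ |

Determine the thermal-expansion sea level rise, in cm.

Layer 1 at 21 °C → α = 2.2×10⁻⁴ K⁻¹
Layer 2 at 2 °C → α = 0.77×10⁻⁴ K⁻¹
Layer 1: 1.4 × 120 × 2.2×10⁻⁴ = 0.03696 m
120–730 m: 0.77×10⁻⁴ × 0.78 × 610 = 0.0366366 m
Δh = 0.03696 + 0.0366366 = 0.0735966 m ≈ 7.4 cm

7.4 cm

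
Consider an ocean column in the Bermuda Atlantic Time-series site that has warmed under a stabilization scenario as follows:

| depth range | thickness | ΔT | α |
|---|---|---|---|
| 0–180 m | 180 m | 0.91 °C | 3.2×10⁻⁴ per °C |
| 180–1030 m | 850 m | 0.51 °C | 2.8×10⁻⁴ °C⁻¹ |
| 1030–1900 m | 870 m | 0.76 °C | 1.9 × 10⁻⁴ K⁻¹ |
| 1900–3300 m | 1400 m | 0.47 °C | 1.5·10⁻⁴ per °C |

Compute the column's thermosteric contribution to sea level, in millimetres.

about 398 mm

Layer 1: 3.2×10⁻⁴ × 0.91 × 180 = 0.052416 m
180–1030 m: 0.51 × 2.8×10⁻⁴ × 850 = 0.12138 m
Layer 3: 1.9×10⁻⁴ × 0.76 × 870 = 0.125628 m
1900–3300 m: 1400 × 0.47 × 1.5×10⁻⁴ = 0.09870 m
Δh = 0.052416 + 0.12138 + 0.125628 + 0.09870 = 0.398124 m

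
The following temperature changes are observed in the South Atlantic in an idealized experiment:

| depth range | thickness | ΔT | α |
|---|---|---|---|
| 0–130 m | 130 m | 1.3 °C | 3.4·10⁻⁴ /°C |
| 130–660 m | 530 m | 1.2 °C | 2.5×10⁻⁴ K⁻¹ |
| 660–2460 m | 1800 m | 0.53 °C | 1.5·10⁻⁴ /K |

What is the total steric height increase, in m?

0.36 m of thermosteric rise

1.3 × 130 × 3.4×10⁻⁴ = 0.05746 m
Layer 2: 2.5×10⁻⁴ × 1.2 × 530 = 0.15900 m
Layer 3: 1.5×10⁻⁴ × 0.53 × 1800 = 0.14310 m
Δh = 0.05746 + 0.15900 + 0.14310 = 0.35956 m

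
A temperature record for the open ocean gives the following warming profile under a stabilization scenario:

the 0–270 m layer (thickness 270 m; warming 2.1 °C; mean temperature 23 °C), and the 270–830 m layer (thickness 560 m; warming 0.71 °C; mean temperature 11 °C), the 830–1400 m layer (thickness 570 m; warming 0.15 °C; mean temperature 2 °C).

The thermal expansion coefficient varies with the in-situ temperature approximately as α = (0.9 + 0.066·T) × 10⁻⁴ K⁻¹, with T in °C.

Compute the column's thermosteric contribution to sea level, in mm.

Δh ≈ 211 mm

Layer 1: α = (0.9 + 0.066×23)×10⁻⁴ = 2.418×10⁻⁴ K⁻¹
Layer 2: α = (0.9 + 0.066×11)×10⁻⁴ = 1.626×10⁻⁴ K⁻¹
Layer 3: α = (0.9 + 0.066×2)×10⁻⁴ = 1.032×10⁻⁴ K⁻¹
0–270 m: 270 × 2.1 × 2.418×10⁻⁴ = 0.1371006 m
270–830 m: 0.71 × 560 × 1.626×10⁻⁴ = 0.06464976 m
Layer 3: 570 × 1.032×10⁻⁴ × 0.15 = 0.0088236 m
Δh = 0.1371006 + 0.06464976 + 0.0088236 = 0.21057396 m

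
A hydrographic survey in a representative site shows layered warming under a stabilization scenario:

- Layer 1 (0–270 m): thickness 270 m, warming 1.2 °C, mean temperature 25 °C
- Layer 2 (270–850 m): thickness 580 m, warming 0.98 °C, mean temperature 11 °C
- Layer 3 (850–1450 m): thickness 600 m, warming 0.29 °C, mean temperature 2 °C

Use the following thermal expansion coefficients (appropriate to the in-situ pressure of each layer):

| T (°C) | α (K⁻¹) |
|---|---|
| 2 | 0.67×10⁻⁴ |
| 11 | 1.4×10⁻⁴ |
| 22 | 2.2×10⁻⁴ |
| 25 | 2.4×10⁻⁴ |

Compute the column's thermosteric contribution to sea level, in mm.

Δh = 170 mm

Layer 1 at 25 °C → α = 2.4×10⁻⁴ K⁻¹
Layer 2 at 11 °C → α = 1.4×10⁻⁴ K⁻¹
Layer 3 at 2 °C → α = 0.67×10⁻⁴ K⁻¹
Layer 1: 2.4×10⁻⁴ × 1.2 × 270 = 0.07776 m
270–850 m: 580 × 1.4×10⁻⁴ × 0.98 = 0.079576 m
0.29 × 0.67×10⁻⁴ × 600 = 0.011658 m
Δh = 0.07776 + 0.079576 + 0.011658 = 0.168994 m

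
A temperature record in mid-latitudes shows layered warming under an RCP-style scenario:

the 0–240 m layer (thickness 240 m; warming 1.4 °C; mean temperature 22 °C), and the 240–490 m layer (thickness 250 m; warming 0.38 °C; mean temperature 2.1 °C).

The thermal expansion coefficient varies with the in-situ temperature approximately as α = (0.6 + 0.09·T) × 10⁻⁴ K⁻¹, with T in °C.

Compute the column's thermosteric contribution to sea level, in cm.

Δh ≈ 9.4 cm

Layer 1: α = (0.6 + 0.09×22)×10⁻⁴ = 2.58×10⁻⁴ K⁻¹
Layer 2: α = (0.6 + 0.09×2.1)×10⁻⁴ = 0.789×10⁻⁴ K⁻¹
1.4 × 240 × 2.58×10⁻⁴ = 0.086688 m
240–490 m: 0.789×10⁻⁴ × 250 × 0.38 = 0.0074955 m
Δh = 0.086688 + 0.0074955 = 0.0941835 m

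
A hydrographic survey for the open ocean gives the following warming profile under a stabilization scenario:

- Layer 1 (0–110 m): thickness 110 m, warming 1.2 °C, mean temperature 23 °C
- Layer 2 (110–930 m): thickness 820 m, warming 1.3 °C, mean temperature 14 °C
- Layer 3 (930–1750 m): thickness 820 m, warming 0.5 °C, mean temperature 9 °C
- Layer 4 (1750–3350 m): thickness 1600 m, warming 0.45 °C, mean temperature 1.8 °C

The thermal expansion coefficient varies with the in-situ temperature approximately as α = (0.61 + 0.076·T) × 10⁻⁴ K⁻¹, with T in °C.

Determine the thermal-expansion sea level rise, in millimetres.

Layer 1: α = (0.61 + 0.076×23)×10⁻⁴ = 2.358×10⁻⁴ K⁻¹
Layer 2: α = (0.61 + 0.076×14)×10⁻⁴ = 1.674×10⁻⁴ K⁻¹
Layer 3: α = (0.61 + 0.076×9)×10⁻⁴ = 1.294×10⁻⁴ K⁻¹
Layer 4: α = (0.61 + 0.076×1.8)×10⁻⁴ = 0.7468×10⁻⁴ K⁻¹
0–110 m: 1.2 × 110 × 2.358×10⁻⁴ = 0.0311256 m
Layer 2: 1.674×10⁻⁴ × 1.3 × 820 = 0.1784484 m
Layer 3: 0.5 × 1.294×10⁻⁴ × 820 = 0.053054 m
Layer 4: 0.7468×10⁻⁴ × 0.45 × 1600 = 0.0537696 m
Δh = 0.0311256 + 0.1784484 + 0.053054 + 0.0537696 = 0.3163976 m

316 mm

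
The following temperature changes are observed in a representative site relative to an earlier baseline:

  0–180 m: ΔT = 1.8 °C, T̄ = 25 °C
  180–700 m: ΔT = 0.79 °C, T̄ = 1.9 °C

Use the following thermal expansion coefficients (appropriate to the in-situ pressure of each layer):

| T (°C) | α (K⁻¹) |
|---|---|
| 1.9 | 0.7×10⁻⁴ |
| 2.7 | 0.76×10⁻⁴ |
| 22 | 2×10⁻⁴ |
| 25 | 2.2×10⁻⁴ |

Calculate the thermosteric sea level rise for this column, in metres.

Layer 1 at 25 °C → α = 2.2×10⁻⁴ K⁻¹
Layer 2 at 1.9 °C → α = 0.7×10⁻⁴ K⁻¹
180 × 1.8 × 2.2×10⁻⁴ = 0.07128 m
180–700 m: 520 × 0.7×10⁻⁴ × 0.79 = 0.028756 m
Δh = 0.07128 + 0.028756 = 0.100036 m ≈ 0.100 m

Δh = 0.100 m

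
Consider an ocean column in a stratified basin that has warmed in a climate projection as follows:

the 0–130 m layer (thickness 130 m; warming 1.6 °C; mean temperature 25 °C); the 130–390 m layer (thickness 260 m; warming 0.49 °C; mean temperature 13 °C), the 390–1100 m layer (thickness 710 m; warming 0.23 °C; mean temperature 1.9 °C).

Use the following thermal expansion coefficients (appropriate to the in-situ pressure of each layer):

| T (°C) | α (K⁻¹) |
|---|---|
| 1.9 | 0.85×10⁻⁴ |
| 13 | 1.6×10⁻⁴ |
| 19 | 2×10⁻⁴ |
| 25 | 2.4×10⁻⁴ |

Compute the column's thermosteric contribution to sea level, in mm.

Δh = 84 mm

Layer 1 at 25 °C → α = 2.4×10⁻⁴ K⁻¹
Layer 2 at 13 °C → α = 1.6×10⁻⁴ K⁻¹
Layer 3 at 1.9 °C → α = 0.85×10⁻⁴ K⁻¹
0–130 m: 130 × 2.4×10⁻⁴ × 1.6 = 0.04992 m
130–390 m: 260 × 0.49 × 1.6×10⁻⁴ = 0.020384 m
390–1100 m: 0.23 × 710 × 0.85×10⁻⁴ = 0.0138805 m
Δh = 0.04992 + 0.020384 + 0.0138805 = 0.0841845 m ≈ 84 mm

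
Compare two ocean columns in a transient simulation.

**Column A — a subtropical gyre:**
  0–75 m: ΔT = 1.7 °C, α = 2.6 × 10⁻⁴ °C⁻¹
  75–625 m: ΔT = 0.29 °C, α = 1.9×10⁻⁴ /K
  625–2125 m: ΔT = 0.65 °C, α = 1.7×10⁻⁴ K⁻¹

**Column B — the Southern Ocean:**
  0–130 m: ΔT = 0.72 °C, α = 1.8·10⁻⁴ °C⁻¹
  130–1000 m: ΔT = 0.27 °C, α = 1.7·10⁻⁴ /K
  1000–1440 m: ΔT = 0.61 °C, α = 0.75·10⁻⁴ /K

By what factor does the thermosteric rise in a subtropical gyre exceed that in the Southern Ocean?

A 0–75 m: 1.7 × 2.6×10⁻⁴ × 75 = 0.03315 m
A 75–625 m: 1.9×10⁻⁴ × 550 × 0.29 = 0.030305 m
A 625–2125 m: 0.65 × 1.7×10⁻⁴ × 1500 = 0.16575 m
A total: 0.229205 m
B 0.72 × 1.8×10⁻⁴ × 130 = 0.016848 m
B Layer 2: 870 × 0.27 × 1.7×10⁻⁴ = 0.039933 m
B 440 × 0.61 × 0.75×10⁻⁴ = 0.02013 m
B total: 0.076911 m
Ratio: 0.229205 / 0.076911 ≈ 2.980

a factor of 3.0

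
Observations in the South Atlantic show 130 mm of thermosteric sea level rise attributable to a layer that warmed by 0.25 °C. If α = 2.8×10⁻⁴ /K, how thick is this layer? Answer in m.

H ≈ 1900 m

H = Δh/(αΔT) = 0.13 / (2.8×10⁻⁴ × 0.25) ≈ 1857 m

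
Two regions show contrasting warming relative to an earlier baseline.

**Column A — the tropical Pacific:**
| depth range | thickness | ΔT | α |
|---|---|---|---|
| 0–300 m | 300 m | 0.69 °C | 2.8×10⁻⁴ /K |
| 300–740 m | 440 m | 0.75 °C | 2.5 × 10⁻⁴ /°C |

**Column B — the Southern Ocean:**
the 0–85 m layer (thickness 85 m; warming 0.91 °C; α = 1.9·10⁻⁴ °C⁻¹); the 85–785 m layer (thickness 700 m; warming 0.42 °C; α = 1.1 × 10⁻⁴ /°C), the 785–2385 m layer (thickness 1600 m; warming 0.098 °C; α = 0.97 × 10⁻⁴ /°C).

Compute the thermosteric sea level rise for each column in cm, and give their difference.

A 0–300 m: 2.8×10⁻⁴ × 0.69 × 300 = 0.05796 m
A 2.5×10⁻⁴ × 440 × 0.75 = 0.08250 m
A total: 0.14046 m
B Layer 1: 1.9×10⁻⁴ × 0.91 × 85 = 0.0146965 m
B 1.1×10⁻⁴ × 0.42 × 700 = 0.03234 m
B 785–2385 m: 0.97×10⁻⁴ × 0.098 × 1600 = 0.0152096 m
B total: 0.0622461 m
Difference: 0.14046 − 0.0622461 = 0.0782139 m

Δh_A ≈ 14.0 cm, Δh_B ≈ 6.22 cm; difference ≈ 7.82 cm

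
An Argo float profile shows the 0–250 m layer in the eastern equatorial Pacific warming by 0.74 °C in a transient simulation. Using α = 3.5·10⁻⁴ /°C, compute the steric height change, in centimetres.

Δh = αΔT·H = 3.5×10⁻⁴ × 0.74 × 250 = 0.06475 m

Δh ≈ 6.5 cm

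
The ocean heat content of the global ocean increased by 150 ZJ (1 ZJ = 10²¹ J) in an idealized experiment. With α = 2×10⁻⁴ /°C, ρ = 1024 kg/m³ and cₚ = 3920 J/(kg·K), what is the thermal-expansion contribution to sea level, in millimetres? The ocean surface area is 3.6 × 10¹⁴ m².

Per unit area: Q = 150×10²¹ / (3.6×10¹⁴) ≈ 4.167×10⁸ J/m²
Δh = αQ/(ρcₚ) = 2×10⁻⁴ × 4.167×10⁸ / (1024 × 3920) ≈ 0.020762 m

Δh = 20.8 mm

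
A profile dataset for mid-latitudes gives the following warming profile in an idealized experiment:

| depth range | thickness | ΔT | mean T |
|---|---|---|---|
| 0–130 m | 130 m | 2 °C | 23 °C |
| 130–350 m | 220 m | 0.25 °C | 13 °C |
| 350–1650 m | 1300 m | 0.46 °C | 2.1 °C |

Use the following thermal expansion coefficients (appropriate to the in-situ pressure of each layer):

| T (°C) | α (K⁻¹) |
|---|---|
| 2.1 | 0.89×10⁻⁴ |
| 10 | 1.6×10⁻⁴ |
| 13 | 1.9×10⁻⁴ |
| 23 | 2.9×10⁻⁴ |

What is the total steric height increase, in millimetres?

Layer 1 at 23 °C → α = 2.9×10⁻⁴ K⁻¹
Layer 2 at 13 °C → α = 1.9×10⁻⁴ K⁻¹
Layer 3 at 2.1 °C → α = 0.89×10⁻⁴ K⁻¹
0–130 m: 130 × 2 × 2.9×10⁻⁴ = 0.07540 m
Layer 2: 1.9×10⁻⁴ × 220 × 0.25 = 0.01045 m
350–1650 m: 1300 × 0.46 × 0.89×10⁻⁴ = 0.053222 m
Δh = 0.07540 + 0.01045 + 0.053222 = 0.139072 m ≈ 139 mm

Δh ≈ 139 mm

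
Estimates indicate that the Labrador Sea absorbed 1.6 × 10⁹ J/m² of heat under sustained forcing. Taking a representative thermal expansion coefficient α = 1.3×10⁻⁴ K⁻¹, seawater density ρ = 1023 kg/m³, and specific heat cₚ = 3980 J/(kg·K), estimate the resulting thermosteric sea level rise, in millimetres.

Δh = αQ/(ρcₚ) = 1.3×10⁻⁴ × 1.6×10⁹ / (1023 × 3980) ≈ 0.051086 m

51.1 mm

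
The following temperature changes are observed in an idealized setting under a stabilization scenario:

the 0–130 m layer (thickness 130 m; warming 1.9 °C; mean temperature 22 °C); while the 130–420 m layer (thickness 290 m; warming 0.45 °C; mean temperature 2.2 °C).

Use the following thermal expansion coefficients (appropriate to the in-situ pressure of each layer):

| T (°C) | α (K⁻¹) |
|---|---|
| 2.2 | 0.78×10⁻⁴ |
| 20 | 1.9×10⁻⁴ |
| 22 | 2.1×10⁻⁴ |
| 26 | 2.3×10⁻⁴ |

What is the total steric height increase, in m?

Layer 1 at 22 °C → α = 2.1×10⁻⁴ K⁻¹
Layer 2 at 2.2 °C → α = 0.78×10⁻⁴ K⁻¹
Layer 1: 2.1×10⁻⁴ × 1.9 × 130 = 0.05187 m
Layer 2: 0.78×10⁻⁴ × 0.45 × 290 = 0.010179 m
Δh = 0.05187 + 0.010179 = 0.062049 m ≈ 0.062 m

0.062 m of thermosteric rise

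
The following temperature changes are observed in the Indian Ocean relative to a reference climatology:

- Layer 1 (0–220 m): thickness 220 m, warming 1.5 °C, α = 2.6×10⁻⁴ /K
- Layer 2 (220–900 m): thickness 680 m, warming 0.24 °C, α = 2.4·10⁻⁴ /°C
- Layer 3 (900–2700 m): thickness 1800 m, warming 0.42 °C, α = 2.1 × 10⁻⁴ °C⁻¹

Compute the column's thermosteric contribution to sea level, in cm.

Layer 1: 1.5 × 220 × 2.6×10⁻⁴ = 0.08580 m
220–900 m: 0.24 × 680 × 2.4×10⁻⁴ = 0.039168 m
Layer 3: 1800 × 0.42 × 2.1×10⁻⁴ = 0.15876 m
Δh = 0.08580 + 0.039168 + 0.15876 = 0.283728 m ≈ 28.4 cm

28.4 cm of thermosteric rise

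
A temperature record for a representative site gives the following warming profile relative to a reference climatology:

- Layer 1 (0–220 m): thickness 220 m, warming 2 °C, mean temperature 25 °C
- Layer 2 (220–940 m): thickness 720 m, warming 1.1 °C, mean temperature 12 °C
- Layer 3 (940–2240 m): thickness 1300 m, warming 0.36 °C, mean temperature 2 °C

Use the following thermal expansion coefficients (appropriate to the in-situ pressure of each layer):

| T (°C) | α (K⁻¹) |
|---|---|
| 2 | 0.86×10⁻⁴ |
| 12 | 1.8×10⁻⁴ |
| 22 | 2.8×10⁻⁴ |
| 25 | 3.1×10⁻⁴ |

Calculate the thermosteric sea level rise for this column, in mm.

Layer 1 at 25 °C → α = 3.1×10⁻⁴ K⁻¹
Layer 2 at 12 °C → α = 1.8×10⁻⁴ K⁻¹
Layer 3 at 2 °C → α = 0.86×10⁻⁴ K⁻¹
Layer 1: 2 × 3.1×10⁻⁴ × 220 = 0.13640 m
220–940 m: 1.8×10⁻⁴ × 720 × 1.1 = 0.14256 m
940–2240 m: 1300 × 0.86×10⁻⁴ × 0.36 = 0.040248 m
Δh = 0.13640 + 0.14256 + 0.040248 = 0.319208 m

Δh = 319 mm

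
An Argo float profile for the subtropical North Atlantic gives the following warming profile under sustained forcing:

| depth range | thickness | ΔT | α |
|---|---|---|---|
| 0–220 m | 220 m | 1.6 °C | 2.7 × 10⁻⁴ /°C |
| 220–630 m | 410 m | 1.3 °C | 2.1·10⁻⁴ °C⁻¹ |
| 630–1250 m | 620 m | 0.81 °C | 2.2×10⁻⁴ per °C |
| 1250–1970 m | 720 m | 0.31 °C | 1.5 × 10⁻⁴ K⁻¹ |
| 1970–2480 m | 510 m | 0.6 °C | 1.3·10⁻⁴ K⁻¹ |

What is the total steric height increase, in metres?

0.391 m

Layer 1: 1.6 × 220 × 2.7×10⁻⁴ = 0.09504 m
220–630 m: 1.3 × 2.1×10⁻⁴ × 410 = 0.11193 m
620 × 2.2×10⁻⁴ × 0.81 = 0.110484 m
Layer 4: 0.31 × 1.5×10⁻⁴ × 720 = 0.03348 m
Layer 5: 510 × 1.3×10⁻⁴ × 0.6 = 0.03978 m
Δh = 0.09504 + 0.11193 + 0.110484 + 0.03348 + 0.03978 = 0.390714 m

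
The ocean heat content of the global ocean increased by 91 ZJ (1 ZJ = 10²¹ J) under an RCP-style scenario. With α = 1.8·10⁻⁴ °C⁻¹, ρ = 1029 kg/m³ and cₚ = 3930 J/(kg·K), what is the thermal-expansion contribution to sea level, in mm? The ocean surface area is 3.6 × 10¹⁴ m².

Δh ≈ 11 mm

Per unit area: Q = 91×10²¹ / (3.6×10¹⁴) ≈ 2.528×10⁸ J/m²
Δh = αQ/(ρcₚ) = 1.8×10⁻⁴ × 2.528×10⁸ / (1029 × 3930) ≈ 0.011252 m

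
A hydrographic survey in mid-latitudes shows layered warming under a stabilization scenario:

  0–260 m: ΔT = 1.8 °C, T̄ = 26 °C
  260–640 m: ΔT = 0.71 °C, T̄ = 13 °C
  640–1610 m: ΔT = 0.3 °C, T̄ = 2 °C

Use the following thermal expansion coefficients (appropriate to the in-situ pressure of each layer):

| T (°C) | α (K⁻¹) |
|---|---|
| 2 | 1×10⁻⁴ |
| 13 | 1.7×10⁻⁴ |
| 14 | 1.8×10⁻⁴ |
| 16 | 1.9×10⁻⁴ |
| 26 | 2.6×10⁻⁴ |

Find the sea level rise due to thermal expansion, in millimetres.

Layer 1 at 26 °C → α = 2.6×10⁻⁴ K⁻¹
Layer 2 at 13 °C → α = 1.7×10⁻⁴ K⁻¹
Layer 3 at 2 °C → α = 1×10⁻⁴ K⁻¹
1.8 × 260 × 2.6×10⁻⁴ = 0.12168 m
Layer 2: 380 × 1.7×10⁻⁴ × 0.71 = 0.045866 m
Layer 3: 1×10⁻⁴ × 970 × 0.3 = 0.02910 m
Δh = 0.12168 + 0.045866 + 0.02910 = 0.196646 m

197 mm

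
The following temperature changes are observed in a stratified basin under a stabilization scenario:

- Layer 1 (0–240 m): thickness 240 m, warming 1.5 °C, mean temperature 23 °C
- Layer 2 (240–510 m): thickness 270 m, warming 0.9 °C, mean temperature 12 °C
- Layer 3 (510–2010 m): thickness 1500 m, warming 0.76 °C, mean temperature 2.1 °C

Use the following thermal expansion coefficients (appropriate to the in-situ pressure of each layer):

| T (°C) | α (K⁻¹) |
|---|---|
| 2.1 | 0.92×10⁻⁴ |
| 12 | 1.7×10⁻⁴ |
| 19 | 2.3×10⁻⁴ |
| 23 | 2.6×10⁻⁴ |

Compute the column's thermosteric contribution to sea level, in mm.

240 mm

Layer 1 at 23 °C → α = 2.6×10⁻⁴ K⁻¹
Layer 2 at 12 °C → α = 1.7×10⁻⁴ K⁻¹
Layer 3 at 2.1 °C → α = 0.92×10⁻⁴ K⁻¹
1.5 × 2.6×10⁻⁴ × 240 = 0.09360 m
0.9 × 1.7×10⁻⁴ × 270 = 0.04131 m
Layer 3: 0.76 × 1500 × 0.92×10⁻⁴ = 0.10488 m
Δh = 0.09360 + 0.04131 + 0.10488 = 0.23979 m ≈ 240 mm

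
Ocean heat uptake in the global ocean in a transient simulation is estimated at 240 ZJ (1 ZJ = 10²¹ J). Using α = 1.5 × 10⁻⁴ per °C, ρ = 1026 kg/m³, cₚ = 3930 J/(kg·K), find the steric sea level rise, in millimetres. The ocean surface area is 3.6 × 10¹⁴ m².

Per unit area: Q = 240×10²¹ / (3.6×10¹⁴) ≈ 6.667×10⁸ J/m²
Δh = αQ/(ρcₚ) = 1.5×10⁻⁴ × 6.667×10⁸ / (1026 × 3930) ≈ 0.024802 m

24.8 mm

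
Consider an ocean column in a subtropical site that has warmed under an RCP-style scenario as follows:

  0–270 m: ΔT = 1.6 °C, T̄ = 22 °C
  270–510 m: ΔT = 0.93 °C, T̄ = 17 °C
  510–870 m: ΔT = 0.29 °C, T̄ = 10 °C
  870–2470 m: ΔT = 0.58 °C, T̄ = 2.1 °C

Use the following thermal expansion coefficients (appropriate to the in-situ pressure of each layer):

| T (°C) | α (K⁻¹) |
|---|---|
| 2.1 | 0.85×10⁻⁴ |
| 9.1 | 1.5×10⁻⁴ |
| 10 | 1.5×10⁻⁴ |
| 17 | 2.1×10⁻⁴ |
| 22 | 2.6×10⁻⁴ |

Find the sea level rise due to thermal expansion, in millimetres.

250 mm of thermosteric rise

Layer 1 at 22 °C → α = 2.6×10⁻⁴ K⁻¹
Layer 2 at 17 °C → α = 2.1×10⁻⁴ K⁻¹
Layer 3 at 10 °C → α = 1.5×10⁻⁴ K⁻¹
Layer 4 at 2.1 °C → α = 0.85×10⁻⁴ K⁻¹
0–270 m: 270 × 2.6×10⁻⁴ × 1.6 = 0.11232 m
270–510 m: 0.93 × 240 × 2.1×10⁻⁴ = 0.046872 m
Layer 3: 0.29 × 360 × 1.5×10⁻⁴ = 0.01566 m
870–2470 m: 1600 × 0.58 × 0.85×10⁻⁴ = 0.07888 m
Δh = 0.11232 + 0.046872 + 0.01566 + 0.07888 = 0.253732 m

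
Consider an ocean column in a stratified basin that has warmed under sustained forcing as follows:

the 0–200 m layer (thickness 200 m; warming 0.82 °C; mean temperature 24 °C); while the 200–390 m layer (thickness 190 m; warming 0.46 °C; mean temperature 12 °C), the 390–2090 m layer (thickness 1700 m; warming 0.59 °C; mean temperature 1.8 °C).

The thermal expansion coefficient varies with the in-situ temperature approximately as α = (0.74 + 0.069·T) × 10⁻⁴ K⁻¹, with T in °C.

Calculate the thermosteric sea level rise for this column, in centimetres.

Layer 1: α = (0.74 + 0.069×24)×10⁻⁴ = 2.396×10⁻⁴ K⁻¹
Layer 2: α = (0.74 + 0.069×12)×10⁻⁴ = 1.568×10⁻⁴ K⁻¹
Layer 3: α = (0.74 + 0.069×1.8)×10⁻⁴ = 0.8642×10⁻⁴ K⁻¹
200 × 0.82 × 2.396×10⁻⁴ = 0.0392944 m
1.568×10⁻⁴ × 0.46 × 190 = 0.01370432 m
Layer 3: 0.8642×10⁻⁴ × 0.59 × 1700 = 0.08667926 m
Δh = 0.0392944 + 0.01370432 + 0.08667926 = 0.13967798 m

about 14 cm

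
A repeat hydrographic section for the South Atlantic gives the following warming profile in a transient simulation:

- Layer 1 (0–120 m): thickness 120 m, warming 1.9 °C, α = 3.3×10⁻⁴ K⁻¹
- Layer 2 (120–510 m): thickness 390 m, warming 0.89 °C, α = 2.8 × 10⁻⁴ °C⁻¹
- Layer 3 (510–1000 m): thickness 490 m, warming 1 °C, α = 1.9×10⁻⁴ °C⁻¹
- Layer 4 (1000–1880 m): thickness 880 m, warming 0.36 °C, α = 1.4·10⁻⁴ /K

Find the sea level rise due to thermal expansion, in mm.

310 mm

0–120 m: 3.3×10⁻⁴ × 1.9 × 120 = 0.07524 m
0.89 × 390 × 2.8×10⁻⁴ = 0.097188 m
1 × 1.9×10⁻⁴ × 490 = 0.09310 m
880 × 1.4×10⁻⁴ × 0.36 = 0.044352 m
Δh = 0.07524 + 0.097188 + 0.09310 + 0.044352 = 0.30988 m ≈ 310 mm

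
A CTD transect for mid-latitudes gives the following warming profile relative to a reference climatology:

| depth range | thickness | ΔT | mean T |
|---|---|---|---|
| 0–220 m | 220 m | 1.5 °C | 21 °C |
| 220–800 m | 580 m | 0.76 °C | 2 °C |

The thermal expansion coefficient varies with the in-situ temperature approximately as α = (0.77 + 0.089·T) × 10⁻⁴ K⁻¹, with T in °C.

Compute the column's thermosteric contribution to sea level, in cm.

12.9 cm of thermosteric rise

Layer 1: α = (0.77 + 0.089×21)×10⁻⁴ = 2.639×10⁻⁴ K⁻¹
Layer 2: α = (0.77 + 0.089×2)×10⁻⁴ = 0.948×10⁻⁴ K⁻¹
220 × 1.5 × 2.639×10⁻⁴ = 0.087087 m
Layer 2: 0.76 × 580 × 0.948×10⁻⁴ = 0.04178784 m
Δh = 0.087087 + 0.04178784 = 0.12887484 m ≈ 12.9 cm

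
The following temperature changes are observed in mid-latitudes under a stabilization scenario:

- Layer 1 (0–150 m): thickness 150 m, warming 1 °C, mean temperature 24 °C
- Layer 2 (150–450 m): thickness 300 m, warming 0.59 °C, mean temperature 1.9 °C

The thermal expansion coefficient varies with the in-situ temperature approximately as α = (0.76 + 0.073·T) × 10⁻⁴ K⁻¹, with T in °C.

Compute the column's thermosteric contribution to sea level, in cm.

about 5.36 cm

Layer 1: α = (0.76 + 0.073×24)×10⁻⁴ = 2.512×10⁻⁴ K⁻¹
Layer 2: α = (0.76 + 0.073×1.9)×10⁻⁴ = 0.8987×10⁻⁴ K⁻¹
Layer 1: 2.512×10⁻⁴ × 1 × 150 = 0.03768 m
150–450 m: 0.8987×10⁻⁴ × 300 × 0.59 = 0.01590699 m
Δh = 0.03768 + 0.01590699 = 0.05358699 m ≈ 5.36 cm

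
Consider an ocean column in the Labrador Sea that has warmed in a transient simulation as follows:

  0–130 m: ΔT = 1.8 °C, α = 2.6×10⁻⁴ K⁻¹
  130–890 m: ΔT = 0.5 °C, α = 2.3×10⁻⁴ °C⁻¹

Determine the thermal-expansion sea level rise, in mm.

Δh ≈ 148 mm

0–130 m: 130 × 1.8 × 2.6×10⁻⁴ = 0.06084 m
760 × 2.3×10⁻⁴ × 0.5 = 0.08740 m
Δh = 0.06084 + 0.08740 = 0.14824 m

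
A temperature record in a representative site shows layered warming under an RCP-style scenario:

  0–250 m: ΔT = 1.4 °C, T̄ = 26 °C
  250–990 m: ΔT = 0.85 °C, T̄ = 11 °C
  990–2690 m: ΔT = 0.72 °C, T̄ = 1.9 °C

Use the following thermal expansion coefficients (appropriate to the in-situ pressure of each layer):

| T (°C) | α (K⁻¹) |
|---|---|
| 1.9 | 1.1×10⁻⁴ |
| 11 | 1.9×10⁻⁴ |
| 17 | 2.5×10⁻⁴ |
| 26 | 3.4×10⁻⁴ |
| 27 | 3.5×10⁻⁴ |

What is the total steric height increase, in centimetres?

Layer 1 at 26 °C → α = 3.4×10⁻⁴ K⁻¹
Layer 2 at 11 °C → α = 1.9×10⁻⁴ K⁻¹
Layer 3 at 1.9 °C → α = 1.1×10⁻⁴ K⁻¹
0–250 m: 250 × 3.4×10⁻⁴ × 1.4 = 0.11900 m
1.9×10⁻⁴ × 740 × 0.85 = 0.11951 m
Layer 3: 1700 × 1.1×10⁻⁴ × 0.72 = 0.13464 m
Δh = 0.11900 + 0.11951 + 0.13464 = 0.37315 m ≈ 37.3 cm

Δh ≈ 37.3 cm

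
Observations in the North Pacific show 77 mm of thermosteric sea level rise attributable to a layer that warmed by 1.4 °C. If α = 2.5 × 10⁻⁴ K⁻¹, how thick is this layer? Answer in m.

220 m

H = Δh/(αΔT) = 0.077 / (2.5×10⁻⁴ × 1.4) = 220.0 m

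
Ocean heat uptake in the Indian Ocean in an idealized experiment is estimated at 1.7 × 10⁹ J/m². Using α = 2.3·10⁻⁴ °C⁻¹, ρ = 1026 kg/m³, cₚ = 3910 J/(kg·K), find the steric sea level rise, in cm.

Δh = αQ/(ρcₚ) = 2.3×10⁻⁴ × 1.7×10⁹ / (1026 × 3910) ≈ 0.097466 m

9.75 cm of thermosteric rise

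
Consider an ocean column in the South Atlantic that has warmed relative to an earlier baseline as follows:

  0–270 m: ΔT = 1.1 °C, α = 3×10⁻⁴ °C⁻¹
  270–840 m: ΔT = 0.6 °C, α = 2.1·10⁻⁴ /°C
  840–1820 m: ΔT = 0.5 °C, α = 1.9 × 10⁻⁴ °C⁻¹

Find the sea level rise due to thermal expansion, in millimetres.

270 × 1.1 × 3×10⁻⁴ = 0.08910 m
Layer 2: 0.6 × 570 × 2.1×10⁻⁴ = 0.07182 m
Layer 3: 0.5 × 980 × 1.9×10⁻⁴ = 0.09310 m
Δh = 0.08910 + 0.07182 + 0.09310 = 0.25402 m

Δh ≈ 254 mm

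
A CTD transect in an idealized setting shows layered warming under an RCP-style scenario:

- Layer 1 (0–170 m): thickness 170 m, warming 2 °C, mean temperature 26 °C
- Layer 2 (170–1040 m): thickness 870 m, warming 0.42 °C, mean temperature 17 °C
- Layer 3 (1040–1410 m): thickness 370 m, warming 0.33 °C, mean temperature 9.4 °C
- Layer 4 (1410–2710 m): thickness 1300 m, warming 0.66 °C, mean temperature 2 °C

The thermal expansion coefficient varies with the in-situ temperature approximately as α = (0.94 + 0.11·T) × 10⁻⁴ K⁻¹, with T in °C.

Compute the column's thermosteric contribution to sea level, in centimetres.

36 cm

Layer 1: α = (0.94 + 0.11×26)×10⁻⁴ = 3.8×10⁻⁴ K⁻¹
Layer 2: α = (0.94 + 0.11×17)×10⁻⁴ = 2.81×10⁻⁴ K⁻¹
Layer 3: α = (0.94 + 0.11×9.4)×10⁻⁴ = 1.974×10⁻⁴ K⁻¹
Layer 4: α = (0.94 + 0.11×2)×10⁻⁴ = 1.16×10⁻⁴ K⁻¹
2 × 3.8×10⁻⁴ × 170 = 0.12920 m
2.81×10⁻⁴ × 870 × 0.42 = 0.1026774 m
1040–1410 m: 0.33 × 370 × 1.974×10⁻⁴ = 0.02410254 m
1410–2710 m: 0.66 × 1300 × 1.16×10⁻⁴ = 0.099528 m
Δh = 0.12920 + 0.1026774 + 0.02410254 + 0.099528 = 0.35550794 m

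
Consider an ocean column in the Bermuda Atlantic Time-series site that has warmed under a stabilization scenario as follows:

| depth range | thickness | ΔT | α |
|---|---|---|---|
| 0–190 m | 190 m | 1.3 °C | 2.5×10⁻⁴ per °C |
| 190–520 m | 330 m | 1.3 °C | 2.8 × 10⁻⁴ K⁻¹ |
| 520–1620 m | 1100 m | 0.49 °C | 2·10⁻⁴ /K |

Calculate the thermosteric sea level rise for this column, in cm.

Δh = 29.0 cm

1.3 × 2.5×10⁻⁴ × 190 = 0.06175 m
2.8×10⁻⁴ × 1.3 × 330 = 0.12012 m
2×10⁻⁴ × 0.49 × 1100 = 0.10780 m
Δh = 0.06175 + 0.12012 + 0.10780 = 0.28967 m ≈ 29.0 cm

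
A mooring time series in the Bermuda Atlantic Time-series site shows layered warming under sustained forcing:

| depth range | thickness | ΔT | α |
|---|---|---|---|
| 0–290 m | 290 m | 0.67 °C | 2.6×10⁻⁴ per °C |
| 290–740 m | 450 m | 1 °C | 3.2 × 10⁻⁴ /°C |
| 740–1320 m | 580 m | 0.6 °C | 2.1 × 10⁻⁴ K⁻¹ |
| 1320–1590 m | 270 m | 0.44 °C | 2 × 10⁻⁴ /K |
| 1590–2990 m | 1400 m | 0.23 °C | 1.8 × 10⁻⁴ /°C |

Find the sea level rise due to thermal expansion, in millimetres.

349 mm of thermosteric rise

0–290 m: 2.6×10⁻⁴ × 290 × 0.67 = 0.050518 m
1 × 3.2×10⁻⁴ × 450 = 0.14400 m
Layer 3: 0.6 × 580 × 2.1×10⁻⁴ = 0.07308 m
Layer 4: 270 × 2×10⁻⁴ × 0.44 = 0.02376 m
Layer 5: 1.8×10⁻⁴ × 0.23 × 1400 = 0.05796 m
Δh = 0.050518 + 0.14400 + 0.07308 + 0.02376 + 0.05796 = 0.349318 m ≈ 349 mm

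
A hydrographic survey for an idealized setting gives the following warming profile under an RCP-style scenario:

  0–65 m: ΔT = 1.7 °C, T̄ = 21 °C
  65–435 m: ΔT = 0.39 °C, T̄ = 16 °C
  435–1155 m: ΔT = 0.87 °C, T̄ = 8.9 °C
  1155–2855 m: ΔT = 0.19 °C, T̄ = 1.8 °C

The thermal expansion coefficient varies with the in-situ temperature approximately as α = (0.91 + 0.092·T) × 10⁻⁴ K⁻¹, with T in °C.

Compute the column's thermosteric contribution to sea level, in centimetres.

Δh = 20.9 cm

Layer 1: α = (0.91 + 0.092×21)×10⁻⁴ = 2.842×10⁻⁴ K⁻¹
Layer 2: α = (0.91 + 0.092×16)×10⁻⁴ = 2.382×10⁻⁴ K⁻¹
Layer 3: α = (0.91 + 0.092×8.9)×10⁻⁴ = 1.7288×10⁻⁴ K⁻¹
Layer 4: α = (0.91 + 0.092×1.8)×10⁻⁴ = 1.0756×10⁻⁴ K⁻¹
65 × 1.7 × 2.842×10⁻⁴ = 0.0314041 m
370 × 0.39 × 2.382×10⁻⁴ = 0.03437226 m
435–1155 m: 0.87 × 720 × 1.7288×10⁻⁴ = 0.108292032 m
1155–2855 m: 1700 × 1.0756×10⁻⁴ × 0.19 = 0.03474188 m
Δh = 0.0314041 + 0.03437226 + 0.108292032 + 0.03474188 = 0.208810272 m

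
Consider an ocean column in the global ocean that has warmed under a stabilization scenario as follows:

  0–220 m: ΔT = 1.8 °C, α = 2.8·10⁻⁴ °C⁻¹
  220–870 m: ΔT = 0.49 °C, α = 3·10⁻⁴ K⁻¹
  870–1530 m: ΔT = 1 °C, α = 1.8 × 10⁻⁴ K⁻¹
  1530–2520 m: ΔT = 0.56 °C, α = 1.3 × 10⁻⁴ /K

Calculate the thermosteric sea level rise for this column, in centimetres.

Layer 1: 1.8 × 2.8×10⁻⁴ × 220 = 0.11088 m
0.49 × 3×10⁻⁴ × 650 = 0.09555 m
Layer 3: 1.8×10⁻⁴ × 660 × 1 = 0.11880 m
1530–2520 m: 1.3×10⁻⁴ × 0.56 × 990 = 0.072072 m
Δh = 0.11088 + 0.09555 + 0.11880 + 0.072072 = 0.397302 m ≈ 39.7 cm

39.7 cm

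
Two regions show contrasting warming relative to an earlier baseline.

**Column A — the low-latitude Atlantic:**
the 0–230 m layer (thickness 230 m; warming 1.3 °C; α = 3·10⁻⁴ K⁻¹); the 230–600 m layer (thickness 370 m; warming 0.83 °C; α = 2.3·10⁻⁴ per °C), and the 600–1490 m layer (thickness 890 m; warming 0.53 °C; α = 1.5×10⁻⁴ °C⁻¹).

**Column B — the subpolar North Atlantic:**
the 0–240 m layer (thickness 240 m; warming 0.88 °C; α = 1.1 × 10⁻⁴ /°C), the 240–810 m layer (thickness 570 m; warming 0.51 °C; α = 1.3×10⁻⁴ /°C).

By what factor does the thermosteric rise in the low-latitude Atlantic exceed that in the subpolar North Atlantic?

3.8

A 1.3 × 230 × 3×10⁻⁴ = 0.08970 m
A 230–600 m: 370 × 2.3×10⁻⁴ × 0.83 = 0.070633 m
A 1.5×10⁻⁴ × 890 × 0.53 = 0.070755 m
A total: 0.231088 m
B 1.1×10⁻⁴ × 240 × 0.88 = 0.023232 m
B 240–810 m: 0.51 × 1.3×10⁻⁴ × 570 = 0.037791 m
B total: 0.061023 m
Ratio: 0.231088 / 0.061023 ≈ 3.787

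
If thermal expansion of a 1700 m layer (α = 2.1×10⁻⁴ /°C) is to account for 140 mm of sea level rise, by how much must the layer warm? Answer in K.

about 0.39 K

ΔT = Δh/(αH) = 0.14 / (2.1×10⁻⁴ × 1700) ≈ 0.3922 K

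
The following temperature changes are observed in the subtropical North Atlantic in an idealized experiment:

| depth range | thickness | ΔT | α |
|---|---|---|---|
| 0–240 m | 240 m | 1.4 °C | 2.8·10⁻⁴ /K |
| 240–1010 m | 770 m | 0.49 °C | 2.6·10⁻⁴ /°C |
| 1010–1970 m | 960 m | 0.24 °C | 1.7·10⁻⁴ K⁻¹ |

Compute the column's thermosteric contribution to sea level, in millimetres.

230 mm of thermosteric rise

2.8×10⁻⁴ × 1.4 × 240 = 0.09408 m
2.6×10⁻⁴ × 0.49 × 770 = 0.098098 m
0.24 × 1.7×10⁻⁴ × 960 = 0.039168 m
Δh = 0.09408 + 0.098098 + 0.039168 = 0.231346 m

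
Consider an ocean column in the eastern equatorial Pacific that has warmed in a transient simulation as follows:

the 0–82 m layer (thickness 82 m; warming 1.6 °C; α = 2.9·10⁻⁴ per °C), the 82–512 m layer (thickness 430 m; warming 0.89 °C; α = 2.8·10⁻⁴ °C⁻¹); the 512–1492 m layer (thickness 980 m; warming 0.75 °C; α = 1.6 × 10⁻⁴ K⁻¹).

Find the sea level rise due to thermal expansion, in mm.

263 mm

Layer 1: 1.6 × 2.9×10⁻⁴ × 82 = 0.038048 m
0.89 × 430 × 2.8×10⁻⁴ = 0.107156 m
Layer 3: 0.75 × 980 × 1.6×10⁻⁴ = 0.11760 m
Δh = 0.038048 + 0.107156 + 0.11760 = 0.262804 m ≈ 263 mm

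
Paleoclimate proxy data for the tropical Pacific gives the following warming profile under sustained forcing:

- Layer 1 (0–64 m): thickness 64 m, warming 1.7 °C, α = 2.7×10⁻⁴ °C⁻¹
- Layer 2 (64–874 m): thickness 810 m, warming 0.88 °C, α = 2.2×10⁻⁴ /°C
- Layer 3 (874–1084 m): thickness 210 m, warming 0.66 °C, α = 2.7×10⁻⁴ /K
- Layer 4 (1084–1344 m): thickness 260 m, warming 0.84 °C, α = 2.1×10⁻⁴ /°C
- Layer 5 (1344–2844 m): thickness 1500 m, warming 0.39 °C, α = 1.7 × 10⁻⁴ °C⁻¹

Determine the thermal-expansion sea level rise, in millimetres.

Δh = 370 mm

Layer 1: 2.7×10⁻⁴ × 1.7 × 64 = 0.029376 m
Layer 2: 2.2×10⁻⁴ × 0.88 × 810 = 0.156816 m
210 × 0.66 × 2.7×10⁻⁴ = 0.037422 m
Layer 4: 0.84 × 260 × 2.1×10⁻⁴ = 0.045864 m
1344–2844 m: 1500 × 1.7×10⁻⁴ × 0.39 = 0.09945 m
Δh = 0.029376 + 0.156816 + 0.037422 + 0.045864 + 0.09945 = 0.368928 m ≈ 370 mm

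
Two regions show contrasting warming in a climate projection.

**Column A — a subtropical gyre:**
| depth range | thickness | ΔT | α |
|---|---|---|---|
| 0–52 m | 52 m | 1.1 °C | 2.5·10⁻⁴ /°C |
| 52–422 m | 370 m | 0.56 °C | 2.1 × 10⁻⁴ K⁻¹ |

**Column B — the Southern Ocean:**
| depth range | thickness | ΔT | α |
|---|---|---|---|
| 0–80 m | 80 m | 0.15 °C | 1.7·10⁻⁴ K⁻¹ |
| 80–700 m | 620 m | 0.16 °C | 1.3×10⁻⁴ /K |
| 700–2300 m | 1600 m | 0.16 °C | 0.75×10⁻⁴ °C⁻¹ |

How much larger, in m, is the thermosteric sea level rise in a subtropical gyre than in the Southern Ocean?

0.024 m

A Layer 1: 2.5×10⁻⁴ × 52 × 1.1 = 0.01430 m
A 2.1×10⁻⁴ × 0.56 × 370 = 0.043512 m
A total: 0.057812 m
B 1.7×10⁻⁴ × 80 × 0.15 = 0.00204 m
B 80–700 m: 1.3×10⁻⁴ × 0.16 × 620 = 0.012896 m
B Layer 3: 0.75×10⁻⁴ × 1600 × 0.16 = 0.01920 m
B total: 0.034136 m
Difference: 0.057812 − 0.034136 = 0.023676 m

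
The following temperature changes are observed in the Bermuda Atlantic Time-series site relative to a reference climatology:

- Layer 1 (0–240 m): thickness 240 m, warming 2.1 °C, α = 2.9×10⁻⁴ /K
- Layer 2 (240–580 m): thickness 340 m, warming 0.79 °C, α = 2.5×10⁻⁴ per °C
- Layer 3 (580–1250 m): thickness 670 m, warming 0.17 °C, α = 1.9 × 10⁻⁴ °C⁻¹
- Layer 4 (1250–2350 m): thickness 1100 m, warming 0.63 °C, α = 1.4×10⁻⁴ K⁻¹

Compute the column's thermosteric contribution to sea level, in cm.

about 33.2 cm

240 × 2.1 × 2.9×10⁻⁴ = 0.14616 m
340 × 2.5×10⁻⁴ × 0.79 = 0.06715 m
1.9×10⁻⁴ × 670 × 0.17 = 0.021641 m
1250–2350 m: 0.63 × 1100 × 1.4×10⁻⁴ = 0.09702 m
Δh = 0.14616 + 0.06715 + 0.021641 + 0.09702 = 0.331971 m ≈ 33.2 cm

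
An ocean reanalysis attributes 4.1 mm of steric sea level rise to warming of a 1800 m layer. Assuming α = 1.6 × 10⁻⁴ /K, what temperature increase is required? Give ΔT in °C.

0.0142 °C

ΔT = Δh/(αH) = 0.0041 / (1.6×10⁻⁴ × 1800) ≈ 0.01424 °C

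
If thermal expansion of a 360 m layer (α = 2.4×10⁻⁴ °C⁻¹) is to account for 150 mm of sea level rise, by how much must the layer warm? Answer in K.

ΔT ≈ 1.7 K

ΔT = Δh/(αH) = 0.15 / (2.4×10⁻⁴ × 360) ≈ 1.736 K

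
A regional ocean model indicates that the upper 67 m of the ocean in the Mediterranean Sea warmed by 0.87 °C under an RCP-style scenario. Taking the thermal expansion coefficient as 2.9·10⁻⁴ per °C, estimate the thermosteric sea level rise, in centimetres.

Δh = αΔT·H = 2.9×10⁻⁴ × 0.87 × 67 = 0.0169041 m

about 1.69 cm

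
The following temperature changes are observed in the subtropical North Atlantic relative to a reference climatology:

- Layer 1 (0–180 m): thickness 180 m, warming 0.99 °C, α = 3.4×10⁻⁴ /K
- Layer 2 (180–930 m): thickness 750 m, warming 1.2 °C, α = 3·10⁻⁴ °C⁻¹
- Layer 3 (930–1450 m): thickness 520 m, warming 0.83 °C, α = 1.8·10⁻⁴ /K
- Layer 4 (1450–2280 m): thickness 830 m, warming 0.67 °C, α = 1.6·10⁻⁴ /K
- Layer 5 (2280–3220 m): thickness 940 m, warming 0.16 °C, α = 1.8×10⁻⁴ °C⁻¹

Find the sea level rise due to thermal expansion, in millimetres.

520 mm of thermosteric rise

Layer 1: 180 × 3.4×10⁻⁴ × 0.99 = 0.060588 m
750 × 3×10⁻⁴ × 1.2 = 0.27000 m
1.8×10⁻⁴ × 520 × 0.83 = 0.077688 m
1450–2280 m: 0.67 × 830 × 1.6×10⁻⁴ = 0.088976 m
940 × 1.8×10⁻⁴ × 0.16 = 0.027072 m
Δh = 0.060588 + 0.27000 + 0.077688 + 0.088976 + 0.027072 = 0.524324 m ≈ 520 mm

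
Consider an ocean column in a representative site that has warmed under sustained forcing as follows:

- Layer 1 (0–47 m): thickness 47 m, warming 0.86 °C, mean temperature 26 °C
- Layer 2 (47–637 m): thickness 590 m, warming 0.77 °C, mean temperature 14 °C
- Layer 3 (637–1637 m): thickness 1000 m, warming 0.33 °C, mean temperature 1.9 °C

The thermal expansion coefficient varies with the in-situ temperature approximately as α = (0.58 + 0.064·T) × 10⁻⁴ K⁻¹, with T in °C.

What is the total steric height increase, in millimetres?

Δh ≈ 99 mm

Layer 1: α = (0.58 + 0.064×26)×10⁻⁴ = 2.244×10⁻⁴ K⁻¹
Layer 2: α = (0.58 + 0.064×14)×10⁻⁴ = 1.476×10⁻⁴ K⁻¹
Layer 3: α = (0.58 + 0.064×1.9)×10⁻⁴ = 0.7016×10⁻⁴ K⁻¹
0–47 m: 2.244×10⁻⁴ × 0.86 × 47 = 0.009070248 m
47–637 m: 0.77 × 590 × 1.476×10⁻⁴ = 0.06705468 m
Layer 3: 0.7016×10⁻⁴ × 1000 × 0.33 = 0.0231528 m
Δh = 0.009070248 + 0.06705468 + 0.0231528 = 0.099277728 m ≈ 99 mm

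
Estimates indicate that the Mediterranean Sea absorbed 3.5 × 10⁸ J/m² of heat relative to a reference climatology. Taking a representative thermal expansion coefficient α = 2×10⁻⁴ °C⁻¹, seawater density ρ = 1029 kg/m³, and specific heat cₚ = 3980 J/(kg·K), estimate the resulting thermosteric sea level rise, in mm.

Δh = αQ/(ρcₚ) = 2×10⁻⁴ × 3.5×10⁸ / (1029 × 3980) ≈ 0.017092 m

17 mm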